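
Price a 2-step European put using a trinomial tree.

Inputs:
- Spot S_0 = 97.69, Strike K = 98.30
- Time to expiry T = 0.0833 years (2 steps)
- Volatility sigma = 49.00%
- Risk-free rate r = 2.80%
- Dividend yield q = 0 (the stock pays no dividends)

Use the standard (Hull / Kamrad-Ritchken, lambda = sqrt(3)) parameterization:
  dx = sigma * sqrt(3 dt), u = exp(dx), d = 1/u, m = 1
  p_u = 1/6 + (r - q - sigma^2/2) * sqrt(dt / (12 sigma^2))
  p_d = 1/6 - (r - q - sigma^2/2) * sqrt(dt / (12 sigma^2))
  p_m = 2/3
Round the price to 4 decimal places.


Answer: Price = V(0,0) = 5.0422

Derivation:
dt = T/N = 0.041650; dx = sigma*sqrt(3*dt) = 0.173207
u = exp(dx) = 1.189112; d = 1/u = 0.840964
p_u = 0.155599, p_m = 0.666667, p_d = 0.177734
Discount per step: exp(-r*dt) = 0.998834
Stock lattice S(k, j) with j the centered position index:
  k=0: S(0,+0) = 97.6900
  k=1: S(1,-1) = 82.1538; S(1,+0) = 97.6900; S(1,+1) = 116.1643
  k=2: S(2,-2) = 69.0884; S(2,-1) = 82.1538; S(2,+0) = 97.6900; S(2,+1) = 116.1643; S(2,+2) = 138.1323
Terminal payoffs V(N, j) = max(K - S_T, 0):
  V(2,-2) = 29.211646; V(2,-1) = 16.146234; V(2,+0) = 0.610000; V(2,+1) = 0.000000; V(2,+2) = 0.000000
Backward induction: V(k, j) = exp(-r*dt) * [p_u * V(k+1, j+1) + p_m * V(k+1, j) + p_d * V(k+1, j-1)]
  V(1,-1) = exp(-r*dt) * [p_u*0.610000 + p_m*16.146234 + p_d*29.211646] = 16.032267
  V(1,+0) = exp(-r*dt) * [p_u*0.000000 + p_m*0.610000 + p_d*16.146234] = 3.272583
  V(1,+1) = exp(-r*dt) * [p_u*0.000000 + p_m*0.000000 + p_d*0.610000] = 0.108291
  V(0,+0) = exp(-r*dt) * [p_u*0.108291 + p_m*3.272583 + p_d*16.032267] = 5.042168


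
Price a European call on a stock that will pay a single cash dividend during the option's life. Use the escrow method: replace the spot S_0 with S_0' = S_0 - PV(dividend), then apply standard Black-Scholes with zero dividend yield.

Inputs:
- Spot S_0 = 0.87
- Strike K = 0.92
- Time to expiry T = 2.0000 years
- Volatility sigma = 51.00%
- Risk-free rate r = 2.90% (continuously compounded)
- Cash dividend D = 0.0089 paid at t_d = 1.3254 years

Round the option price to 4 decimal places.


PV(D) = D * exp(-r * t_d) = 0.0089 * 0.96229271 = 0.00856441
S_0' = S_0 - PV(D) = 0.8700 - 0.00856441 = 0.86143559
d1 = (ln(S_0'/K) + (r + sigma^2/2)*T) / (sigma*sqrt(T)) = 0.34984680
d2 = d1 - sigma*sqrt(T) = -0.37140212
exp(-rT) = 0.94364995
N(d1) = 0.63677316; N(d2) = 0.35516902
C = S_0' * N(d1) - K * exp(-rT) * N(d2) = 0.86143559 * 0.63677316 - 0.9200 * 0.94364995 * 0.35516902 = 0.2402

Answer: Price = 0.2402


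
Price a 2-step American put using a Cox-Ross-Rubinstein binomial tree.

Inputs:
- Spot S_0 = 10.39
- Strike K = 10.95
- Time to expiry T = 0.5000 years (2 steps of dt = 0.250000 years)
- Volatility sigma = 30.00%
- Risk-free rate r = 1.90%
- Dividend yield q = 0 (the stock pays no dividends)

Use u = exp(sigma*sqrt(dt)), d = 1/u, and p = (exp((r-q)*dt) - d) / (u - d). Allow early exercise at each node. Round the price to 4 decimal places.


dt = T/N = 0.250000
u = exp(sigma*sqrt(dt)) = 1.161834; d = 1/u = 0.860708
p = (exp((r-q)*dt) - d) / (u - d) = 0.478382
Discount per step: exp(-r*dt) = 0.995261
Stock lattice S(k, i) with i counting down-moves:
  k=0: S(0,0) = 10.3900
  k=1: S(1,0) = 12.0715; S(1,1) = 8.9428
  k=2: S(2,0) = 14.0250; S(2,1) = 10.3900; S(2,2) = 7.6971
Terminal payoffs V(N, i) = max(K - S_T, 0):
  V(2,0) = 0.000000; V(2,1) = 0.560000; V(2,2) = 3.252899
Backward induction: V(k, i) = exp(-r*dt) * [p * V(k+1, i) + (1-p) * V(k+1, i+1)]; then take max(V_cont, immediate exercise) for American.
  V(1,0) = exp(-r*dt) * [p*0.000000 + (1-p)*0.560000] = 0.290722; exercise = 0.000000; V(1,0) = max -> 0.290722
  V(1,1) = exp(-r*dt) * [p*0.560000 + (1-p)*3.252899] = 1.955355; exercise = 2.007244; V(1,1) = max -> 2.007244
  V(0,0) = exp(-r*dt) * [p*0.290722 + (1-p)*2.007244] = 1.180471; exercise = 0.560000; V(0,0) = max -> 1.180471

Answer: Price = V(0,0) = 1.1805


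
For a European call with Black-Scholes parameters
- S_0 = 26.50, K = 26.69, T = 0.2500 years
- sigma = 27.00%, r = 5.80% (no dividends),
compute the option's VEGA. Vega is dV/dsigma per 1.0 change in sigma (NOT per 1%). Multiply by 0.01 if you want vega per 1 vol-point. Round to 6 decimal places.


d1 = 0.1219871820; d2 = -0.0130128180
phi(d1) = 0.3959849912; exp(-qT) = 1.0000000000; exp(-rT) = 0.9856046187
Vega = S * exp(-qT) * phi(d1) * sqrt(T) = 26.5000 * 1.0000000000 * 0.3959849912 * 0.5000000000 = 5.246801

Answer: Vega = 5.246801


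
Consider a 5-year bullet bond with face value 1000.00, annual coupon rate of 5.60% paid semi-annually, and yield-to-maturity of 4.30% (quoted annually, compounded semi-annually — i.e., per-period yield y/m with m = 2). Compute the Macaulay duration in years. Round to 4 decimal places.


Answer: Macaulay duration = 4.4486 years

Derivation:
Coupon per period c = face * coupon_rate / m = 28.000000
Periods per year m = 2; per-period yield y/m = 0.021500
Number of cashflows N = 10
Cashflows (t years, CF_t, discount factor 1/(1+y/m)^(m*t), PV):
  t = 0.5000: CF_t = 28.000000, DF = 0.978953, PV = 27.410671
  t = 1.0000: CF_t = 28.000000, DF = 0.958348, PV = 26.833745
  t = 1.5000: CF_t = 28.000000, DF = 0.938177, PV = 26.268962
  t = 2.0000: CF_t = 28.000000, DF = 0.918431, PV = 25.716067
  t = 2.5000: CF_t = 28.000000, DF = 0.899100, PV = 25.174809
  t = 3.0000: CF_t = 28.000000, DF = 0.880177, PV = 24.644942
  t = 3.5000: CF_t = 28.000000, DF = 0.861651, PV = 24.126228
  t = 4.0000: CF_t = 28.000000, DF = 0.843515, PV = 23.618432
  t = 4.5000: CF_t = 28.000000, DF = 0.825762, PV = 23.121324
  t = 5.0000: CF_t = 1028.000000, DF = 0.808381, PV = 831.016037
Price P = sum_t PV_t = 1057.931217
Macaulay numerator sum_t t * PV_t:
  t * PV_t at t = 0.5000: 13.705335
  t * PV_t at t = 1.0000: 26.833745
  t * PV_t at t = 1.5000: 39.403444
  t * PV_t at t = 2.0000: 51.432134
  t * PV_t at t = 2.5000: 62.937021
  t * PV_t at t = 3.0000: 73.934827
  t * PV_t at t = 3.5000: 84.441799
  t * PV_t at t = 4.0000: 94.473728
  t * PV_t at t = 4.5000: 104.045956
  t * PV_t at t = 5.0000: 4155.080186
Macaulay duration D = (sum_t t * PV_t) / P = 4706.288176 / 1057.931217 = 4.448577


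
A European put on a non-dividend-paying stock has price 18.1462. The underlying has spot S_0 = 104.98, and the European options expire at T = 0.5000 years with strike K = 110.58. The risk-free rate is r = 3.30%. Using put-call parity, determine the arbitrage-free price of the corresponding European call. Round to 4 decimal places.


Put-call parity: C - P = S_0 * exp(-qT) - K * exp(-rT).
S_0 * exp(-qT) = 104.9800 * 1.00000000 = 104.98000000
K * exp(-rT) = 110.5800 * 0.98363538 = 108.77040025
C = P + S*exp(-qT) - K*exp(-rT)
C = 18.1462 + 104.98000000 - 108.77040025 = 14.3558

Answer: Call price = 14.3558


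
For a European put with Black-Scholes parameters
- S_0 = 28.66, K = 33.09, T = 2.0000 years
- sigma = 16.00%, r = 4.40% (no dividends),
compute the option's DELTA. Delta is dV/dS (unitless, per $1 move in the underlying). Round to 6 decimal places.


Answer: Delta = -0.552963

Derivation:
d1 = -0.1331512984; d2 = -0.3594254684
phi(d1) = 0.3954214316; exp(-qT) = 1.0000000000; exp(-rT) = 0.9157608767
N(-d1) = 0.5529631370
Delta = -exp(-qT) * N(-d1) = -1.0000000000 * 0.5529631370 = -0.552963


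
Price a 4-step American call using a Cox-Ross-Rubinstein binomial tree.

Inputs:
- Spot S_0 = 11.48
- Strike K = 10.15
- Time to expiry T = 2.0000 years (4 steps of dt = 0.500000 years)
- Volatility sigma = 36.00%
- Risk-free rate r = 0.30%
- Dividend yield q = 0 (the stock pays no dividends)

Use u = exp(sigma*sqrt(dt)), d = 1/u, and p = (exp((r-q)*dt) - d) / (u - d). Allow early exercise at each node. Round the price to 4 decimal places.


Answer: Price = V(0,0) = 2.9789

Derivation:
dt = T/N = 0.500000
u = exp(sigma*sqrt(dt)) = 1.289892; d = 1/u = 0.775259
p = (exp((r-q)*dt) - d) / (u - d) = 0.439619
Discount per step: exp(-r*dt) = 0.998501
Stock lattice S(k, i) with i counting down-moves:
  k=0: S(0,0) = 11.4800
  k=1: S(1,0) = 14.8080; S(1,1) = 8.9000
  k=2: S(2,0) = 19.1007; S(2,1) = 11.4800; S(2,2) = 6.8998
  k=3: S(3,0) = 24.6378; S(3,1) = 14.8080; S(3,2) = 8.9000; S(3,3) = 5.3491
  k=4: S(4,0) = 31.7801; S(4,1) = 19.1007; S(4,2) = 11.4800; S(4,3) = 6.8998; S(4,4) = 4.1469
Terminal payoffs V(N, i) = max(S_T - K, 0):
  V(4,0) = 21.630095; V(4,1) = 8.950667; V(4,2) = 1.330000; V(4,3) = 0.000000; V(4,4) = 0.000000
Backward induction: V(k, i) = exp(-r*dt) * [p * V(k+1, i) + (1-p) * V(k+1, i+1)]; then take max(V_cont, immediate exercise) for American.
  V(3,0) = exp(-r*dt) * [p*21.630095 + (1-p)*8.950667] = 14.503010; exercise = 14.487797; V(3,0) = max -> 14.503010
  V(3,1) = exp(-r*dt) * [p*8.950667 + (1-p)*1.330000] = 4.673173; exercise = 4.657959; V(3,1) = max -> 4.673173
  V(3,2) = exp(-r*dt) * [p*1.330000 + (1-p)*0.000000] = 0.583817; exercise = 0.000000; V(3,2) = max -> 0.583817
  V(3,3) = exp(-r*dt) * [p*0.000000 + (1-p)*0.000000] = 0.000000; exercise = 0.000000; V(3,3) = max -> 0.000000
  V(2,0) = exp(-r*dt) * [p*14.503010 + (1-p)*4.673173] = 8.981072; exercise = 8.950667; V(2,0) = max -> 8.981072
  V(2,1) = exp(-r*dt) * [p*4.673173 + (1-p)*0.583817] = 2.378004; exercise = 1.330000; V(2,1) = max -> 2.378004
  V(2,2) = exp(-r*dt) * [p*0.583817 + (1-p)*0.000000] = 0.256272; exercise = 0.000000; V(2,2) = max -> 0.256272
  V(1,0) = exp(-r*dt) * [p*8.981072 + (1-p)*2.378004] = 5.272921; exercise = 4.657959; V(1,0) = max -> 5.272921
  V(1,1) = exp(-r*dt) * [p*2.378004 + (1-p)*0.256272] = 1.187243; exercise = 0.000000; V(1,1) = max -> 1.187243
  V(0,0) = exp(-r*dt) * [p*5.272921 + (1-p)*1.187243] = 2.978912; exercise = 1.330000; V(0,0) = max -> 2.978912


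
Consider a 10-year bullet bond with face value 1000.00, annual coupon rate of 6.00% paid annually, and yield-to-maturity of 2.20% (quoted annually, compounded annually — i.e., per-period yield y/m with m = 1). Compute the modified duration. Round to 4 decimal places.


Coupon per period c = face * coupon_rate / m = 60.000000
Periods per year m = 1; per-period yield y/m = 0.022000
Number of cashflows N = 10
Cashflows (t years, CF_t, discount factor 1/(1+y/m)^(m*t), PV):
  t = 1.0000: CF_t = 60.000000, DF = 0.978474, PV = 58.708415
  t = 2.0000: CF_t = 60.000000, DF = 0.957411, PV = 57.444633
  t = 3.0000: CF_t = 60.000000, DF = 0.936801, PV = 56.208056
  t = 4.0000: CF_t = 60.000000, DF = 0.916635, PV = 54.998098
  t = 5.0000: CF_t = 60.000000, DF = 0.896903, PV = 53.814185
  t = 6.0000: CF_t = 60.000000, DF = 0.877596, PV = 52.655759
  t = 7.0000: CF_t = 60.000000, DF = 0.858704, PV = 51.522269
  t = 8.0000: CF_t = 60.000000, DF = 0.840220, PV = 50.413179
  t = 9.0000: CF_t = 60.000000, DF = 0.822133, PV = 49.327964
  t = 10.0000: CF_t = 1060.000000, DF = 0.804435, PV = 852.701265
Price P = sum_t PV_t = 1337.793822
First compute Macaulay numerator sum_t t * PV_t:
  t * PV_t at t = 1.0000: 58.708415
  t * PV_t at t = 2.0000: 114.889266
  t * PV_t at t = 3.0000: 168.624167
  t * PV_t at t = 4.0000: 219.992390
  t * PV_t at t = 5.0000: 269.070927
  t * PV_t at t = 6.0000: 315.934553
  t * PV_t at t = 7.0000: 360.655882
  t * PV_t at t = 8.0000: 403.305432
  t * PV_t at t = 9.0000: 443.951674
  t * PV_t at t = 10.0000: 8527.012650
Macaulay duration D = 10882.145356 / 1337.793822 = 8.134396
Modified duration = D / (1 + y/m) = 8.134396 / (1 + 0.022000) = 7.959292

Answer: Modified duration = 7.9593


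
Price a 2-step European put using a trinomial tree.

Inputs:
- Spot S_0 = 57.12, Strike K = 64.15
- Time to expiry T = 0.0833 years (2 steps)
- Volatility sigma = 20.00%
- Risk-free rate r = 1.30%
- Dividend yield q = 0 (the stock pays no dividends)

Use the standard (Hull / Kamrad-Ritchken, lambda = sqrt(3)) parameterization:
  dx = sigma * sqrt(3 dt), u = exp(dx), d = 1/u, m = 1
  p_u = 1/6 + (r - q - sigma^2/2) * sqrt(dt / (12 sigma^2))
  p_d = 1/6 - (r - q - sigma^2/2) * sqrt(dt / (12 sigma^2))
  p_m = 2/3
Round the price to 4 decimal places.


dt = T/N = 0.041650; dx = sigma*sqrt(3*dt) = 0.070697
u = exp(dx) = 1.073255; d = 1/u = 0.931745
p_u = 0.164605, p_m = 0.666667, p_d = 0.168729
Discount per step: exp(-r*dt) = 0.999459
Stock lattice S(k, j) with j the centered position index:
  k=0: S(0,+0) = 57.1200
  k=1: S(1,-1) = 53.2213; S(1,+0) = 57.1200; S(1,+1) = 61.3044
  k=2: S(2,-2) = 49.5886; S(2,-1) = 53.2213; S(2,+0) = 57.1200; S(2,+1) = 61.3044; S(2,+2) = 65.7952
Terminal payoffs V(N, j) = max(K - S_T, 0):
  V(2,-2) = 14.561386; V(2,-1) = 10.928748; V(2,+0) = 7.030000; V(2,+1) = 2.845647; V(2,+2) = 0.000000
Backward induction: V(k, j) = exp(-r*dt) * [p_u * V(k+1, j+1) + p_m * V(k+1, j) + p_d * V(k+1, j-1)]
  V(1,-1) = exp(-r*dt) * [p_u*7.030000 + p_m*10.928748 + p_d*14.561386] = 10.894026
  V(1,+0) = exp(-r*dt) * [p_u*2.845647 + p_m*7.030000 + p_d*10.928748] = 6.995278
  V(1,+1) = exp(-r*dt) * [p_u*0.000000 + p_m*2.845647 + p_d*7.030000] = 3.081591
  V(0,+0) = exp(-r*dt) * [p_u*3.081591 + p_m*6.995278 + p_d*10.894026] = 7.005103

Answer: Price = V(0,0) = 7.0051


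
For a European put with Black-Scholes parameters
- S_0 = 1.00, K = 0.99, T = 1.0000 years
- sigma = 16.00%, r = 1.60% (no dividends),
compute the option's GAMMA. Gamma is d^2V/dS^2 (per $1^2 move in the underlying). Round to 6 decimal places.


Answer: Gamma = 2.420958

Derivation:
d1 = 0.2428145991; d2 = 0.0828145991
phi(d1) = 0.3873533327; exp(-qT) = 1.0000000000; exp(-rT) = 0.9841273201
Gamma = exp(-qT) * phi(d1) / (S * sigma * sqrt(T)) = 1.0000000000 * 0.3873533327 / (1.0000 * 0.1600 * 1.0000000000) = 2.420958


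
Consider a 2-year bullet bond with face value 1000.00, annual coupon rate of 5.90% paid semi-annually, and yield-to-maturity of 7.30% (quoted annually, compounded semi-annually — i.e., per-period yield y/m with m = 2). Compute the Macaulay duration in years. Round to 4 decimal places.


Coupon per period c = face * coupon_rate / m = 29.500000
Periods per year m = 2; per-period yield y/m = 0.036500
Number of cashflows N = 4
Cashflows (t years, CF_t, discount factor 1/(1+y/m)^(m*t), PV):
  t = 0.5000: CF_t = 29.500000, DF = 0.964785, PV = 28.461167
  t = 1.0000: CF_t = 29.500000, DF = 0.930811, PV = 27.458917
  t = 1.5000: CF_t = 29.500000, DF = 0.898033, PV = 26.491960
  t = 2.0000: CF_t = 1029.500000, DF = 0.866409, PV = 891.967694
Price P = sum_t PV_t = 974.379739
Macaulay numerator sum_t t * PV_t:
  t * PV_t at t = 0.5000: 14.230584
  t * PV_t at t = 1.0000: 27.458917
  t * PV_t at t = 1.5000: 39.737941
  t * PV_t at t = 2.0000: 1783.935389
Macaulay duration D = (sum_t t * PV_t) / P = 1865.362830 / 974.379739 = 1.914411

Answer: Macaulay duration = 1.9144 years


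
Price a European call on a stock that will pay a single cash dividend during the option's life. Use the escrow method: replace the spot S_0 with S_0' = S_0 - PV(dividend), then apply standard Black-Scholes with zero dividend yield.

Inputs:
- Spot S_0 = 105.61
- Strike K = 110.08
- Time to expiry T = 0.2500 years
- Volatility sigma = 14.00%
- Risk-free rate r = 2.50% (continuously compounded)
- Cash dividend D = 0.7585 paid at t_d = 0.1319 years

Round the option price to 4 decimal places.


Answer: Price = 1.2528

Derivation:
PV(D) = D * exp(-r * t_d) = 0.7585 * 0.99670793 = 0.75600297
S_0' = S_0 - PV(D) = 105.6100 - 0.75600297 = 104.85399703
d1 = (ln(S_0'/K) + (r + sigma^2/2)*T) / (sigma*sqrt(T)) = -0.57054994
d2 = d1 - sigma*sqrt(T) = -0.64054994
exp(-rT) = 0.99376949
N(d1) = 0.28415238; N(d2) = 0.26090756
C = S_0' * N(d1) - K * exp(-rT) * N(d2) = 104.85399703 * 0.28415238 - 110.0800 * 0.99376949 * 0.26090756 = 1.2528


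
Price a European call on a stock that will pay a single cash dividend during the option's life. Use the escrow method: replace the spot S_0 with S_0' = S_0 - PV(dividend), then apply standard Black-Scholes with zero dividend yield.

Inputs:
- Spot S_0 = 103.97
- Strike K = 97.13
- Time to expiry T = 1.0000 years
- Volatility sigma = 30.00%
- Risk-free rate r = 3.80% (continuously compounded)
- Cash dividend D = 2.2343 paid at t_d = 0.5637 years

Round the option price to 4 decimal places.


PV(D) = D * exp(-r * t_d) = 2.2343 * 0.97880719 = 2.18694891
S_0' = S_0 - PV(D) = 103.9700 - 2.18694891 = 101.78305109
d1 = (ln(S_0'/K) + (r + sigma^2/2)*T) / (sigma*sqrt(T)) = 0.43264437
d2 = d1 - sigma*sqrt(T) = 0.13264437
exp(-rT) = 0.96271294
N(d1) = 0.66736342; N(d2) = 0.55276268
C = S_0' * N(d1) - K * exp(-rT) * N(d2) = 101.78305109 * 0.66736342 - 97.1300 * 0.96271294 * 0.55276268 = 16.2384

Answer: Price = 16.2384


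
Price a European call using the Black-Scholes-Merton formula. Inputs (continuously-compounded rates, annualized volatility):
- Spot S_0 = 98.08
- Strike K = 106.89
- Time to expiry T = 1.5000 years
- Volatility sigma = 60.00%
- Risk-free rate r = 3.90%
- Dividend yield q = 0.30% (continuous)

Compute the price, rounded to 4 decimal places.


d1 = (ln(S/K) + (r - q + 0.5*sigma^2) * T) / (sigma * sqrt(T)) = 0.32385412
d2 = d1 - sigma * sqrt(T) = -0.41099280
exp(-rT) = 0.94317824; exp(-qT) = 0.99551011
C = S_0 * exp(-qT) * N(d1) - K * exp(-rT) * N(d2)
N(d1) = 0.62697576; N(d2) = 0.34053891
C = 98.0800 * 0.99551011 * 0.62697576 - 106.8900 * 0.94317824 * 0.34053891 = 26.8858

Answer: Price = 26.8858


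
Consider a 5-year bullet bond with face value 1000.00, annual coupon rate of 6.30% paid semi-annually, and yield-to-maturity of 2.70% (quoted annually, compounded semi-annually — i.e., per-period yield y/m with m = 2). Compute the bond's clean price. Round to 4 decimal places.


Answer: Price = 1167.3262

Derivation:
Coupon per period c = face * coupon_rate / m = 31.500000
Periods per year m = 2; per-period yield y/m = 0.013500
Number of cashflows N = 10
Cashflows (t years, CF_t, discount factor 1/(1+y/m)^(m*t), PV):
  t = 0.5000: CF_t = 31.500000, DF = 0.986680, PV = 31.080414
  t = 1.0000: CF_t = 31.500000, DF = 0.973537, PV = 30.666418
  t = 1.5000: CF_t = 31.500000, DF = 0.960569, PV = 30.257936
  t = 2.0000: CF_t = 31.500000, DF = 0.947774, PV = 29.854895
  t = 2.5000: CF_t = 31.500000, DF = 0.935150, PV = 29.457222
  t = 3.0000: CF_t = 31.500000, DF = 0.922694, PV = 29.064847
  t = 3.5000: CF_t = 31.500000, DF = 0.910403, PV = 28.677698
  t = 4.0000: CF_t = 31.500000, DF = 0.898276, PV = 28.295706
  t = 4.5000: CF_t = 31.500000, DF = 0.886311, PV = 27.918802
  t = 5.0000: CF_t = 1031.500000, DF = 0.874505, PV = 902.052266
Price P = sum_t PV_t = 1167.326203


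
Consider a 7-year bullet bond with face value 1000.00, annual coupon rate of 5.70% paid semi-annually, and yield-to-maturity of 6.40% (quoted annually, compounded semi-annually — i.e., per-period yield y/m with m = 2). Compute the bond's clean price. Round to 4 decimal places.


Answer: Price = 960.9974

Derivation:
Coupon per period c = face * coupon_rate / m = 28.500000
Periods per year m = 2; per-period yield y/m = 0.032000
Number of cashflows N = 14
Cashflows (t years, CF_t, discount factor 1/(1+y/m)^(m*t), PV):
  t = 0.5000: CF_t = 28.500000, DF = 0.968992, PV = 27.616279
  t = 1.0000: CF_t = 28.500000, DF = 0.938946, PV = 26.759960
  t = 1.5000: CF_t = 28.500000, DF = 0.909831, PV = 25.930194
  t = 2.0000: CF_t = 28.500000, DF = 0.881620, PV = 25.126157
  t = 2.5000: CF_t = 28.500000, DF = 0.854283, PV = 24.347051
  t = 3.0000: CF_t = 28.500000, DF = 0.827793, PV = 23.592104
  t = 3.5000: CF_t = 28.500000, DF = 0.802125, PV = 22.860566
  t = 4.0000: CF_t = 28.500000, DF = 0.777253, PV = 22.151711
  t = 4.5000: CF_t = 28.500000, DF = 0.753152, PV = 21.464836
  t = 5.0000: CF_t = 28.500000, DF = 0.729799, PV = 20.799260
  t = 5.5000: CF_t = 28.500000, DF = 0.707169, PV = 20.154322
  t = 6.0000: CF_t = 28.500000, DF = 0.685241, PV = 19.529382
  t = 6.5000: CF_t = 28.500000, DF = 0.663994, PV = 18.923819
  t = 7.0000: CF_t = 1028.500000, DF = 0.643405, PV = 661.741747
Price P = sum_t PV_t = 960.997391


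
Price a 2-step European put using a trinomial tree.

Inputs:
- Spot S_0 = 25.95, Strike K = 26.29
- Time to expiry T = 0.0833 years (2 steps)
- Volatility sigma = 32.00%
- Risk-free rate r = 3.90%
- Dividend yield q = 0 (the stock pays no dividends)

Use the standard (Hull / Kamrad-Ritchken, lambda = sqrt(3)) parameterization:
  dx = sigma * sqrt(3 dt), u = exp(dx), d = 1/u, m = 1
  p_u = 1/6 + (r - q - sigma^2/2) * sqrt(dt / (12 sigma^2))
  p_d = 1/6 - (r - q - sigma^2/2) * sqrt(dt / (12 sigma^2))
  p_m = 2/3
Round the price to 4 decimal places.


dt = T/N = 0.041650; dx = sigma*sqrt(3*dt) = 0.113114
u = exp(dx) = 1.119760; d = 1/u = 0.893048
p_u = 0.164421, p_m = 0.666667, p_d = 0.168913
Discount per step: exp(-r*dt) = 0.998377
Stock lattice S(k, j) with j the centered position index:
  k=0: S(0,+0) = 25.9500
  k=1: S(1,-1) = 23.1746; S(1,+0) = 25.9500; S(1,+1) = 29.0578
  k=2: S(2,-2) = 20.6960; S(2,-1) = 23.1746; S(2,+0) = 25.9500; S(2,+1) = 29.0578; S(2,+2) = 32.5377
Terminal payoffs V(N, j) = max(K - S_T, 0):
  V(2,-2) = 5.593953; V(2,-1) = 3.115393; V(2,+0) = 0.340000; V(2,+1) = 0.000000; V(2,+2) = 0.000000
Backward induction: V(k, j) = exp(-r*dt) * [p_u * V(k+1, j+1) + p_m * V(k+1, j) + p_d * V(k+1, j-1)]
  V(1,-1) = exp(-r*dt) * [p_u*0.340000 + p_m*3.115393 + p_d*5.593953] = 3.072726
  V(1,+0) = exp(-r*dt) * [p_u*0.000000 + p_m*0.340000 + p_d*3.115393] = 0.751674
  V(1,+1) = exp(-r*dt) * [p_u*0.000000 + p_m*0.000000 + p_d*0.340000] = 0.057337
  V(0,+0) = exp(-r*dt) * [p_u*0.057337 + p_m*0.751674 + p_d*3.072726] = 1.027895

Answer: Price = V(0,0) = 1.0279


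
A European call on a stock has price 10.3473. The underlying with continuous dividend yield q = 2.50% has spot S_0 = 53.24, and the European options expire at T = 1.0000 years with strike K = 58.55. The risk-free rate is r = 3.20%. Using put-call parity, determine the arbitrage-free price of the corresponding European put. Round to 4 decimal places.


Answer: Put price = 15.1279

Derivation:
Put-call parity: C - P = S_0 * exp(-qT) - K * exp(-rT).
S_0 * exp(-qT) = 53.2400 * 0.97530991 = 51.92549972
K * exp(-rT) = 58.5500 * 0.96850658 = 56.70606038
P = C - S*exp(-qT) + K*exp(-rT)
P = 10.3473 - 51.92549972 + 56.70606038 = 15.1279


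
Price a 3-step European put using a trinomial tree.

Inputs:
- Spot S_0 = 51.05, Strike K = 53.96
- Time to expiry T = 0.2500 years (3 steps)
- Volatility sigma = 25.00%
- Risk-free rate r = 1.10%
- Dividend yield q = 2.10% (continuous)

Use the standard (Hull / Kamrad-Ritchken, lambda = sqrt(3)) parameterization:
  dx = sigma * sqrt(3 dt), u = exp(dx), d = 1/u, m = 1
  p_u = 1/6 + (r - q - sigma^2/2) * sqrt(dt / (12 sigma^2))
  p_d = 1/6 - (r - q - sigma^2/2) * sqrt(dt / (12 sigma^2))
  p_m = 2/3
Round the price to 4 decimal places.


dt = T/N = 0.083333; dx = sigma*sqrt(3*dt) = 0.125000
u = exp(dx) = 1.133148; d = 1/u = 0.882497
p_u = 0.152917, p_m = 0.666667, p_d = 0.180417
Discount per step: exp(-r*dt) = 0.999084
Stock lattice S(k, j) with j the centered position index:
  k=0: S(0,+0) = 51.0500
  k=1: S(1,-1) = 45.0515; S(1,+0) = 51.0500; S(1,+1) = 57.8472
  k=2: S(2,-2) = 39.7578; S(2,-1) = 45.0515; S(2,+0) = 51.0500; S(2,+1) = 57.8472; S(2,+2) = 65.5495
  k=3: S(3,-3) = 35.0861; S(3,-2) = 39.7578; S(3,-1) = 45.0515; S(3,+0) = 51.0500; S(3,+1) = 57.8472; S(3,+2) = 65.5495; S(3,+3) = 74.2773
Terminal payoffs V(N, j) = max(K - S_T, 0):
  V(3,-3) = 18.873882; V(3,-2) = 14.202220; V(3,-1) = 8.908533; V(3,+0) = 2.910000; V(3,+1) = 0.000000; V(3,+2) = 0.000000; V(3,+3) = 0.000000
Backward induction: V(k, j) = exp(-r*dt) * [p_u * V(k+1, j+1) + p_m * V(k+1, j) + p_d * V(k+1, j-1)]
  V(2,-2) = exp(-r*dt) * [p_u*8.908533 + p_m*14.202220 + p_d*18.873882] = 14.222530
  V(2,-1) = exp(-r*dt) * [p_u*2.910000 + p_m*8.908533 + p_d*14.202220] = 8.938130
  V(2,+0) = exp(-r*dt) * [p_u*0.000000 + p_m*2.910000 + p_d*8.908533] = 3.543998
  V(2,+1) = exp(-r*dt) * [p_u*0.000000 + p_m*0.000000 + p_d*2.910000] = 0.524531
  V(2,+2) = exp(-r*dt) * [p_u*0.000000 + p_m*0.000000 + p_d*0.000000] = 0.000000
  V(1,-1) = exp(-r*dt) * [p_u*3.543998 + p_m*8.938130 + p_d*14.222530] = 9.058364
  V(1,+0) = exp(-r*dt) * [p_u*0.524531 + p_m*3.543998 + p_d*8.938130] = 4.051747
  V(1,+1) = exp(-r*dt) * [p_u*0.000000 + p_m*0.524531 + p_d*3.543998] = 0.988178
  V(0,+0) = exp(-r*dt) * [p_u*0.988178 + p_m*4.051747 + p_d*9.058364] = 4.482442

Answer: Price = V(0,0) = 4.4824


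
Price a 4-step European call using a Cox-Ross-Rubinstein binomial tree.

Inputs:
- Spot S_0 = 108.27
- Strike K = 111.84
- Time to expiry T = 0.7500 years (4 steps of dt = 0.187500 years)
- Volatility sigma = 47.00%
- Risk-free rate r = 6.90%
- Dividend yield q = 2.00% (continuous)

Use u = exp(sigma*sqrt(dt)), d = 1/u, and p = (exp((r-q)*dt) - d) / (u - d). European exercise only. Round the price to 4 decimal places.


dt = T/N = 0.187500
u = exp(sigma*sqrt(dt)) = 1.225705; d = 1/u = 0.815857
p = (exp((r-q)*dt) - d) / (u - d) = 0.471816
Discount per step: exp(-r*dt) = 0.987146
Stock lattice S(k, i) with i counting down-moves:
  k=0: S(0,0) = 108.2700
  k=1: S(1,0) = 132.7071; S(1,1) = 88.3329
  k=2: S(2,0) = 162.6597; S(2,1) = 108.2700; S(2,2) = 72.0670
  k=3: S(3,0) = 199.3727; S(3,1) = 132.7071; S(3,2) = 88.3329; S(3,3) = 58.7964
  k=4: S(4,0) = 244.3721; S(4,1) = 162.6597; S(4,2) = 108.2700; S(4,3) = 72.0670; S(4,4) = 47.9694
Terminal payoffs V(N, i) = max(S_T - K, 0):
  V(4,0) = 132.532081; V(4,1) = 50.819661; V(4,2) = 0.000000; V(4,3) = 0.000000; V(4,4) = 0.000000
Backward induction: V(k, i) = exp(-r*dt) * [p * V(k+1, i) + (1-p) * V(k+1, i+1)].
  V(3,0) = exp(-r*dt) * [p*132.532081 + (1-p)*50.819661] = 88.224079
  V(3,1) = exp(-r*dt) * [p*50.819661 + (1-p)*0.000000] = 23.669321
  V(3,2) = exp(-r*dt) * [p*0.000000 + (1-p)*0.000000] = 0.000000
  V(3,3) = exp(-r*dt) * [p*0.000000 + (1-p)*0.000000] = 0.000000
  V(2,0) = exp(-r*dt) * [p*88.224079 + (1-p)*23.669321] = 53.431531
  V(2,1) = exp(-r*dt) * [p*23.669321 + (1-p)*0.000000] = 11.024016
  V(2,2) = exp(-r*dt) * [p*0.000000 + (1-p)*0.000000] = 0.000000
  V(1,0) = exp(-r*dt) * [p*53.431531 + (1-p)*11.024016] = 30.633665
  V(1,1) = exp(-r*dt) * [p*11.024016 + (1-p)*0.000000] = 5.134449
  V(0,0) = exp(-r*dt) * [p*30.633665 + (1-p)*5.134449] = 16.944742

Answer: Price = V(0,0) = 16.9447


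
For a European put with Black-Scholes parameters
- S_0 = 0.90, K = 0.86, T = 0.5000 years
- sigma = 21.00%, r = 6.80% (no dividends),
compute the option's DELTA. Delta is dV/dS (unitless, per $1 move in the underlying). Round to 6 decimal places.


Answer: Delta = -0.271138

Derivation:
d1 = 0.6093736745; d2 = 0.4608812504
phi(d1) = 0.3313411828; exp(-qT) = 1.0000000000; exp(-rT) = 0.9665715046
N(-d1) = 0.2711383916
Delta = -exp(-qT) * N(-d1) = -1.0000000000 * 0.2711383916 = -0.271138


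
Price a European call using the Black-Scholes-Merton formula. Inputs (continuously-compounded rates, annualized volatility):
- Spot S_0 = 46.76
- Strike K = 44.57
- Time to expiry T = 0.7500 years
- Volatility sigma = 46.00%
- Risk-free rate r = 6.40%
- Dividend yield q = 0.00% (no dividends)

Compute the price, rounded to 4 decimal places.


d1 = (ln(S/K) + (r - q + 0.5*sigma^2) * T) / (sigma * sqrt(T)) = 0.44008436
d2 = d1 - sigma * sqrt(T) = 0.04171268
exp(-rT) = 0.95313379; exp(-qT) = 1.00000000
C = S_0 * exp(-qT) * N(d1) - K * exp(-rT) * N(d2)
N(d1) = 0.67006200; N(d2) = 0.51663613
C = 46.7600 * 1.00000000 * 0.67006200 - 44.5700 * 0.95313379 * 0.51663613 = 9.3848

Answer: Price = 9.3848


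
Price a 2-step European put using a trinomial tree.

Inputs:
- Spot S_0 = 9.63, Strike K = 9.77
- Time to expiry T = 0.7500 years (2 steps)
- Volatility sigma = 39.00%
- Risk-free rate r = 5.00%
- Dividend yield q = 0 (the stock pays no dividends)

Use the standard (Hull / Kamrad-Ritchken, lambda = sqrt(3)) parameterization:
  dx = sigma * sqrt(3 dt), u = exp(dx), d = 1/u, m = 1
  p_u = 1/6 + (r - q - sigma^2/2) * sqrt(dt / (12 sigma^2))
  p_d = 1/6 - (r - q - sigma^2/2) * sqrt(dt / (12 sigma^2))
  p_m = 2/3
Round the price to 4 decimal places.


Answer: Price = V(0,0) = 1.0178

Derivation:
dt = T/N = 0.375000; dx = sigma*sqrt(3*dt) = 0.413657
u = exp(dx) = 1.512339; d = 1/u = 0.661227
p_u = 0.154859, p_m = 0.666667, p_d = 0.178474
Discount per step: exp(-r*dt) = 0.981425
Stock lattice S(k, j) with j the centered position index:
  k=0: S(0,+0) = 9.6300
  k=1: S(1,-1) = 6.3676; S(1,+0) = 9.6300; S(1,+1) = 14.5638
  k=2: S(2,-2) = 4.2104; S(2,-1) = 6.3676; S(2,+0) = 9.6300; S(2,+1) = 14.5638; S(2,+2) = 22.0254
Terminal payoffs V(N, j) = max(K - S_T, 0):
  V(2,-2) = 5.559555; V(2,-1) = 3.402380; V(2,+0) = 0.140000; V(2,+1) = 0.000000; V(2,+2) = 0.000000
Backward induction: V(k, j) = exp(-r*dt) * [p_u * V(k+1, j+1) + p_m * V(k+1, j) + p_d * V(k+1, j-1)]
  V(1,-1) = exp(-r*dt) * [p_u*0.140000 + p_m*3.402380 + p_d*5.559555] = 3.221205
  V(1,+0) = exp(-r*dt) * [p_u*0.000000 + p_m*0.140000 + p_d*3.402380] = 0.687558
  V(1,+1) = exp(-r*dt) * [p_u*0.000000 + p_m*0.000000 + p_d*0.140000] = 0.024522
  V(0,+0) = exp(-r*dt) * [p_u*0.024522 + p_m*0.687558 + p_d*3.221205] = 1.017808


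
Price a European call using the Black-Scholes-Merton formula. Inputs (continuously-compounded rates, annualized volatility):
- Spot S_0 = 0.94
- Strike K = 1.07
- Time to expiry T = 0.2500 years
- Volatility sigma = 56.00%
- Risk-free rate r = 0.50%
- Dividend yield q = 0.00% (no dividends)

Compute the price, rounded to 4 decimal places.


d1 = (ln(S/K) + (r - q + 0.5*sigma^2) * T) / (sigma * sqrt(T)) = -0.31815733
d2 = d1 - sigma * sqrt(T) = -0.59815733
exp(-rT) = 0.99875078; exp(-qT) = 1.00000000
C = S_0 * exp(-qT) * N(d1) - K * exp(-rT) * N(d2)
N(d1) = 0.37518280; N(d2) = 0.27486748
C = 0.9400 * 1.00000000 * 0.37518280 - 1.0700 * 0.99875078 * 0.27486748 = 0.0589

Answer: Price = 0.0589


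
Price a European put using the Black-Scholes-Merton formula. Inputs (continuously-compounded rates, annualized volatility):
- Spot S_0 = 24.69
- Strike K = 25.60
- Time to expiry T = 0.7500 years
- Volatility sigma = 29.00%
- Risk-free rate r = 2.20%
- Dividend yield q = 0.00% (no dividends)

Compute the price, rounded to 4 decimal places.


d1 = (ln(S/K) + (r - q + 0.5*sigma^2) * T) / (sigma * sqrt(T)) = 0.04715738
d2 = d1 - sigma * sqrt(T) = -0.20398999
exp(-rT) = 0.98363538; exp(-qT) = 1.00000000
P = K * exp(-rT) * N(-d2) - S_0 * exp(-qT) * N(-d1)
N(-d1) = 0.48119390; N(-d2) = 0.58081934
P = 25.6000 * 0.98363538 * 0.58081934 - 24.6900 * 1.00000000 * 0.48119390 = 2.7450

Answer: Price = 2.7450


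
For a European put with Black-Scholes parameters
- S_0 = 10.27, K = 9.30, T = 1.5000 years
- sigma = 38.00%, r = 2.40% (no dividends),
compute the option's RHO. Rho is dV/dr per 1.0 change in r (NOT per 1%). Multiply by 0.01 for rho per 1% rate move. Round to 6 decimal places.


d1 = 0.5232295388; d2 = 0.0578264876
phi(d1) = 0.3479059451; exp(-qT) = 1.0000000000; exp(-rT) = 0.9646402935
N(-d2) = 0.4769434197
Rho = -K*T*exp(-rT)*N(-d2) = -9.3000 * 1.5000 * 0.9646402935 * 0.4769434197 = -6.418100

Answer: Rho = -6.418100


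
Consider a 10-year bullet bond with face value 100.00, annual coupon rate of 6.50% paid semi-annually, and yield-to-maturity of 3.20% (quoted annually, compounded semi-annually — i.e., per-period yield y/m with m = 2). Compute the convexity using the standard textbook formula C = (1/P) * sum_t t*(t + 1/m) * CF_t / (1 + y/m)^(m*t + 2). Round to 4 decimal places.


Coupon per period c = face * coupon_rate / m = 3.250000
Periods per year m = 2; per-period yield y/m = 0.016000
Number of cashflows N = 20
Cashflows (t years, CF_t, discount factor 1/(1+y/m)^(m*t), PV):
  t = 0.5000: CF_t = 3.250000, DF = 0.984252, PV = 3.198819
  t = 1.0000: CF_t = 3.250000, DF = 0.968752, PV = 3.148444
  t = 1.5000: CF_t = 3.250000, DF = 0.953496, PV = 3.098862
  t = 2.0000: CF_t = 3.250000, DF = 0.938480, PV = 3.050061
  t = 2.5000: CF_t = 3.250000, DF = 0.923701, PV = 3.002029
  t = 3.0000: CF_t = 3.250000, DF = 0.909155, PV = 2.954753
  t = 3.5000: CF_t = 3.250000, DF = 0.894837, PV = 2.908221
  t = 4.0000: CF_t = 3.250000, DF = 0.880745, PV = 2.862422
  t = 4.5000: CF_t = 3.250000, DF = 0.866875, PV = 2.817345
  t = 5.0000: CF_t = 3.250000, DF = 0.853224, PV = 2.772977
  t = 5.5000: CF_t = 3.250000, DF = 0.839787, PV = 2.729308
  t = 6.0000: CF_t = 3.250000, DF = 0.826562, PV = 2.686327
  t = 6.5000: CF_t = 3.250000, DF = 0.813545, PV = 2.644023
  t = 7.0000: CF_t = 3.250000, DF = 0.800734, PV = 2.602384
  t = 7.5000: CF_t = 3.250000, DF = 0.788124, PV = 2.561402
  t = 8.0000: CF_t = 3.250000, DF = 0.775712, PV = 2.521065
  t = 8.5000: CF_t = 3.250000, DF = 0.763496, PV = 2.481363
  t = 9.0000: CF_t = 3.250000, DF = 0.751473, PV = 2.442287
  t = 9.5000: CF_t = 3.250000, DF = 0.739639, PV = 2.403825
  t = 10.0000: CF_t = 103.250000, DF = 0.727991, PV = 75.165041
Price P = sum_t PV_t = 128.050957
Convexity numerator sum_t t*(t + 1/m) * CF_t / (1+y/m)^(m*t + 2):
  t = 0.5000: term = 1.549431
  t = 1.0000: term = 4.575092
  t = 1.5000: term = 9.006086
  t = 2.0000: term = 14.773763
  t = 2.5000: term = 21.811657
  t = 3.0000: term = 30.055434
  t = 3.5000: term = 39.442826
  t = 4.0000: term = 49.913588
  t = 4.5000: term = 61.409434
  t = 5.0000: term = 73.873991
  t = 5.5000: term = 87.252745
  t = 6.0000: term = 101.492992
  t = 6.5000: term = 116.543790
  t = 7.0000: term = 132.355910
  t = 7.5000: term = 148.881788
  t = 8.0000: term = 166.075485
  t = 8.5000: term = 183.892639
  t = 9.0000: term = 202.290420
  t = 9.5000: term = 221.227494
  t = 10.0000: term = 7645.709353
Convexity = (1/P) * sum = 9312.133916 / 128.050957 = 72.722095

Answer: Convexity = 72.7221


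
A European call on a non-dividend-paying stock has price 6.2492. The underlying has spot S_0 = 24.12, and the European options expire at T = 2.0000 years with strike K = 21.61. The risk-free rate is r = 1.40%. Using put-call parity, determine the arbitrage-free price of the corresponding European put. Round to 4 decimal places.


Put-call parity: C - P = S_0 * exp(-qT) - K * exp(-rT).
S_0 * exp(-qT) = 24.1200 * 1.00000000 = 24.12000000
K * exp(-rT) = 21.6100 * 0.97238837 = 21.01331261
P = C - S*exp(-qT) + K*exp(-rT)
P = 6.2492 - 24.12000000 + 21.01331261 = 3.1425

Answer: Put price = 3.1425


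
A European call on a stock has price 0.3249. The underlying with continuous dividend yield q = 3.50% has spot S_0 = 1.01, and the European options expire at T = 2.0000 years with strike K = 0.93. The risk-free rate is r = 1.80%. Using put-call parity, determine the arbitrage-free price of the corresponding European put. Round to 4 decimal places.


Put-call parity: C - P = S_0 * exp(-qT) - K * exp(-rT).
S_0 * exp(-qT) = 1.0100 * 0.93239382 = 0.94171776
K * exp(-rT) = 0.9300 * 0.96464029 = 0.89711547
P = C - S*exp(-qT) + K*exp(-rT)
P = 0.3249 - 0.94171776 + 0.89711547 = 0.2803

Answer: Put price = 0.2803


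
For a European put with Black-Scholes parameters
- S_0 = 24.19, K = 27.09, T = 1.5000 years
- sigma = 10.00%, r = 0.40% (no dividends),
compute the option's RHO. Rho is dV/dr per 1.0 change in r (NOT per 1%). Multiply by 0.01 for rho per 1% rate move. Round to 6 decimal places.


Answer: Rho = -33.345584

Derivation:
d1 = -0.8142539218; d2 = -0.9367284090
phi(d1) = 0.2863778295; exp(-qT) = 1.0000000000; exp(-rT) = 0.9940179641
N(-d2) = 0.8255508605
Rho = -K*T*exp(-rT)*N(-d2) = -27.0900 * 1.5000 * 0.9940179641 * 0.8255508605 = -33.345584


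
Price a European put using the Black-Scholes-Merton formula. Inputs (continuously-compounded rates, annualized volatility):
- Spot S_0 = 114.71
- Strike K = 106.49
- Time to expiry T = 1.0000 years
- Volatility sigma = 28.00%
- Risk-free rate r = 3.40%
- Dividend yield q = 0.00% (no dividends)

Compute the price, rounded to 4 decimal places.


d1 = (ln(S/K) + (r - q + 0.5*sigma^2) * T) / (sigma * sqrt(T)) = 0.52698614
d2 = d1 - sigma * sqrt(T) = 0.24698614
exp(-rT) = 0.96657150; exp(-qT) = 1.00000000
P = K * exp(-rT) * N(-d2) - S_0 * exp(-qT) * N(-d1)
N(-d1) = 0.29910161; N(-d2) = 0.40245947
P = 106.4900 * 0.96657150 * 0.40245947 - 114.7100 * 1.00000000 * 0.29910161 = 7.1153

Answer: Price = 7.1153


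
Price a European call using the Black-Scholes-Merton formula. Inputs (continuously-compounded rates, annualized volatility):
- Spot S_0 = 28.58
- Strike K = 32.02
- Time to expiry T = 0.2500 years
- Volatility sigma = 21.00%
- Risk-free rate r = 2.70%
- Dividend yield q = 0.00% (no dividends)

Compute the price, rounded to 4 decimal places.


Answer: Price = 0.2545

Derivation:
d1 = (ln(S/K) + (r - q + 0.5*sigma^2) * T) / (sigma * sqrt(T)) = -0.96562891
d2 = d1 - sigma * sqrt(T) = -1.07062891
exp(-rT) = 0.99327273; exp(-qT) = 1.00000000
C = S_0 * exp(-qT) * N(d1) - K * exp(-rT) * N(d2)
N(d1) = 0.16711495; N(d2) = 0.14216816
C = 28.5800 * 1.00000000 * 0.16711495 - 32.0200 * 0.99327273 * 0.14216816 = 0.2545


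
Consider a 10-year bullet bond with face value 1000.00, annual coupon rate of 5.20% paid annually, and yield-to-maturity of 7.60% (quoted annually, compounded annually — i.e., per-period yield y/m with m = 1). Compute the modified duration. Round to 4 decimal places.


Coupon per period c = face * coupon_rate / m = 52.000000
Periods per year m = 1; per-period yield y/m = 0.076000
Number of cashflows N = 10
Cashflows (t years, CF_t, discount factor 1/(1+y/m)^(m*t), PV):
  t = 1.0000: CF_t = 52.000000, DF = 0.929368, PV = 48.327138
  t = 2.0000: CF_t = 52.000000, DF = 0.863725, PV = 44.913697
  t = 3.0000: CF_t = 52.000000, DF = 0.802718, PV = 41.741354
  t = 4.0000: CF_t = 52.000000, DF = 0.746021, PV = 38.793080
  t = 5.0000: CF_t = 52.000000, DF = 0.693328, PV = 36.053048
  t = 6.0000: CF_t = 52.000000, DF = 0.644357, PV = 33.506550
  t = 7.0000: CF_t = 52.000000, DF = 0.598845, PV = 31.139917
  t = 8.0000: CF_t = 52.000000, DF = 0.556547, PV = 28.940443
  t = 9.0000: CF_t = 52.000000, DF = 0.517237, PV = 26.896322
  t = 10.0000: CF_t = 1052.000000, DF = 0.480704, PV = 505.700085
Price P = sum_t PV_t = 836.011632
First compute Macaulay numerator sum_t t * PV_t:
  t * PV_t at t = 1.0000: 48.327138
  t * PV_t at t = 2.0000: 89.827393
  t * PV_t at t = 3.0000: 125.224061
  t * PV_t at t = 4.0000: 155.172319
  t * PV_t at t = 5.0000: 180.265240
  t * PV_t at t = 6.0000: 201.039301
  t * PV_t at t = 7.0000: 217.979416
  t * PV_t at t = 8.0000: 231.523543
  t * PV_t at t = 9.0000: 242.066901
  t * PV_t at t = 10.0000: 5057.000849
Macaulay duration D = 6548.426161 / 836.011632 = 7.832937
Modified duration = D / (1 + y/m) = 7.832937 / (1 + 0.076000) = 7.279681

Answer: Modified duration = 7.2797


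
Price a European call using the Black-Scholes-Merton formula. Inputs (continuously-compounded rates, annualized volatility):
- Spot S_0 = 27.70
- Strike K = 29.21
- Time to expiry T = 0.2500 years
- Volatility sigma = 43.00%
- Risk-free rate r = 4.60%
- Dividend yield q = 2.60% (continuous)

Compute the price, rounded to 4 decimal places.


Answer: Price = 1.7961

Derivation:
d1 = (ln(S/K) + (r - q + 0.5*sigma^2) * T) / (sigma * sqrt(T)) = -0.11612188
d2 = d1 - sigma * sqrt(T) = -0.33112188
exp(-rT) = 0.98856587; exp(-qT) = 0.99352108
C = S_0 * exp(-qT) * N(d1) - K * exp(-rT) * N(d2)
N(d1) = 0.45377798; N(d2) = 0.37027621
C = 27.7000 * 0.99352108 * 0.45377798 - 29.2100 * 0.98856587 * 0.37027621 = 1.7961


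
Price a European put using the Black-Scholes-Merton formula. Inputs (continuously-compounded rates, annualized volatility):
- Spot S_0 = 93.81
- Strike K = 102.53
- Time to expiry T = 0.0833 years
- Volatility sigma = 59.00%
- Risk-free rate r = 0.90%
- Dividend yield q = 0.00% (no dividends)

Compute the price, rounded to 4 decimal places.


d1 = (ln(S/K) + (r - q + 0.5*sigma^2) * T) / (sigma * sqrt(T)) = -0.43242935
d2 = d1 - sigma * sqrt(T) = -0.60271362
exp(-rT) = 0.99925058; exp(-qT) = 1.00000000
P = K * exp(-rT) * N(-d2) - S_0 * exp(-qT) * N(-d1)
N(-d1) = 0.66728531; N(-d2) = 0.72665039
P = 102.5300 * 0.99925058 * 0.72665039 - 93.8100 * 1.00000000 * 0.66728531 = 11.8496

Answer: Price = 11.8496


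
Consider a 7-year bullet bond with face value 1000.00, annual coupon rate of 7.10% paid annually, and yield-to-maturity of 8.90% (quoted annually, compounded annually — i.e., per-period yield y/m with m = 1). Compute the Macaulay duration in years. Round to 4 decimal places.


Coupon per period c = face * coupon_rate / m = 71.000000
Periods per year m = 1; per-period yield y/m = 0.089000
Number of cashflows N = 7
Cashflows (t years, CF_t, discount factor 1/(1+y/m)^(m*t), PV):
  t = 1.0000: CF_t = 71.000000, DF = 0.918274, PV = 65.197429
  t = 2.0000: CF_t = 71.000000, DF = 0.843226, PV = 59.869081
  t = 3.0000: CF_t = 71.000000, DF = 0.774313, PV = 54.976199
  t = 4.0000: CF_t = 71.000000, DF = 0.711031, PV = 50.483195
  t = 5.0000: CF_t = 71.000000, DF = 0.652921, PV = 46.357387
  t = 6.0000: CF_t = 71.000000, DF = 0.599560, PV = 42.568767
  t = 7.0000: CF_t = 1071.000000, DF = 0.550560, PV = 589.650013
Price P = sum_t PV_t = 909.102070
Macaulay numerator sum_t t * PV_t:
  t * PV_t at t = 1.0000: 65.197429
  t * PV_t at t = 2.0000: 119.738161
  t * PV_t at t = 3.0000: 164.928597
  t * PV_t at t = 4.0000: 201.932779
  t * PV_t at t = 5.0000: 231.786936
  t * PV_t at t = 6.0000: 255.412601
  t * PV_t at t = 7.0000: 4127.550092
Macaulay duration D = (sum_t t * PV_t) / P = 5166.546595 / 909.102070 = 5.683131

Answer: Macaulay duration = 5.6831 years
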